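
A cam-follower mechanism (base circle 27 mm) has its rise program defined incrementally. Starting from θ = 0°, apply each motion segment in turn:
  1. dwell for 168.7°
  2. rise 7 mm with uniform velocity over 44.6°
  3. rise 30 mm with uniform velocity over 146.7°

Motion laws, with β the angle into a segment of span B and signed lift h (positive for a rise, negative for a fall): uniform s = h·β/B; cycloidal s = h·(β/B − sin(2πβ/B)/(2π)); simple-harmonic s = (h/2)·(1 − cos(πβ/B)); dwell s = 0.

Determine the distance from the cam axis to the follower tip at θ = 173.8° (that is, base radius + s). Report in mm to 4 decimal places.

seg 1 [0°–168.7°] dwell: s stays 0.0000
seg 2 [168.7°–213.3°] uniform, h=7: θ=173.8° here. β=5.1, B=44.6. 7·5.1/44.6 = 0.8004 → s = 0.8004
radial distance = base radius + s = 27 + 0.8004 = 27.8004

27.8004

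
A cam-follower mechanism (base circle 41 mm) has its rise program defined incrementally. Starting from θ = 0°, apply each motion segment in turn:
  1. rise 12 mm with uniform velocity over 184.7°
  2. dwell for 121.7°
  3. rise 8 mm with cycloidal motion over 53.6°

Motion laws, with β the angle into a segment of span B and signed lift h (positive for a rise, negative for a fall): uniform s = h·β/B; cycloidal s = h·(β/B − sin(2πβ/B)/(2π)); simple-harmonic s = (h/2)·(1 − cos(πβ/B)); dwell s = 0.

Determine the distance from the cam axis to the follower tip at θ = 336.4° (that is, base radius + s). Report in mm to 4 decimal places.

seg 1 [0°–184.7°] uniform, h=12: full span → s += 12 → s = 12.0000
seg 2 [184.7°–306.4°] dwell: s stays 12.0000
seg 3 [306.4°–360°] cycloidal, h=8: θ=336.4° here. β=30, B=53.6. 8·(0.5597 − sin(2π·0.5597)/(2π)) = 4.9441 → s = 16.9441
radial distance = base radius + s = 41 + 16.9441 = 57.9441

57.9441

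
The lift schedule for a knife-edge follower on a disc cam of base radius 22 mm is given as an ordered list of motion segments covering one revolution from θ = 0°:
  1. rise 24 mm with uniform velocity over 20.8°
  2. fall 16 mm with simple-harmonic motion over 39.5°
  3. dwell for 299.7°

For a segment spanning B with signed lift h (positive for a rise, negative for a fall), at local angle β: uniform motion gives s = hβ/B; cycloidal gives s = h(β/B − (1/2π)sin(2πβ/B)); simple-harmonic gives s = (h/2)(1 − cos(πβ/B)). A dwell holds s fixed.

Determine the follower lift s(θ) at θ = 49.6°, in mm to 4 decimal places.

seg 1 [0°–20.8°] uniform, h=24: full span → s += 24 → s = 24.0000
seg 2 [20.8°–60.3°] simple-harmonic, h=-16: θ=49.6° here. β=28.8, B=39.5. -16/2·(1 − cos(π·0.7291)) = -13.2738 → s = 10.7262

10.7262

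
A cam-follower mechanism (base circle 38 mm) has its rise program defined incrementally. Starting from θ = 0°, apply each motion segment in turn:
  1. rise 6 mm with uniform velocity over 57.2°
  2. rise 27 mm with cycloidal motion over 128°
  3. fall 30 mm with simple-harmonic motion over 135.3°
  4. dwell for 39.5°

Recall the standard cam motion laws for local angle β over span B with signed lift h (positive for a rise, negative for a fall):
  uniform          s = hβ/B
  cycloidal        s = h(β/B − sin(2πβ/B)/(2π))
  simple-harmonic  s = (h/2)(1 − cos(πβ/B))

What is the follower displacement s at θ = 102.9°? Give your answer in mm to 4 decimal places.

seg 1 [0°–57.2°] uniform, h=6: full span → s += 6 → s = 6.0000
seg 2 [57.2°–185.2°] cycloidal, h=27: θ=102.9° here. β=45.7, B=128. 27·(0.3570 − sin(2π·0.3570)/(2π)) = 6.2783 → s = 12.2783

12.2783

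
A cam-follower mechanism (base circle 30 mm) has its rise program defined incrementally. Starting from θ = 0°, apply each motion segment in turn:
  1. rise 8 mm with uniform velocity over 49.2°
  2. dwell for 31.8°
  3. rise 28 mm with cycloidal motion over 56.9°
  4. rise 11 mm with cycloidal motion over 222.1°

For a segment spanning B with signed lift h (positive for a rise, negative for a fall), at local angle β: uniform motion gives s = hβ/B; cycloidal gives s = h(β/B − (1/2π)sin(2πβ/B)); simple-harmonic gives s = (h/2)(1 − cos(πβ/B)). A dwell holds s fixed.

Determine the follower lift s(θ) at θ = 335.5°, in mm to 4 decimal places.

seg 1 [0°–49.2°] uniform, h=8: full span → s += 8 → s = 8.0000
seg 2 [49.2°–81°] dwell: s stays 8.0000
seg 3 [81°–137.9°] cycloidal, h=28: full span → s += 28 → s = 36.0000
seg 4 [137.9°–360°] cycloidal, h=11: θ=335.5° here. β=197.6, B=222.1. 11·(0.8897 − sin(2π·0.8897)/(2π)) = 10.9052 → s = 46.9052

46.9052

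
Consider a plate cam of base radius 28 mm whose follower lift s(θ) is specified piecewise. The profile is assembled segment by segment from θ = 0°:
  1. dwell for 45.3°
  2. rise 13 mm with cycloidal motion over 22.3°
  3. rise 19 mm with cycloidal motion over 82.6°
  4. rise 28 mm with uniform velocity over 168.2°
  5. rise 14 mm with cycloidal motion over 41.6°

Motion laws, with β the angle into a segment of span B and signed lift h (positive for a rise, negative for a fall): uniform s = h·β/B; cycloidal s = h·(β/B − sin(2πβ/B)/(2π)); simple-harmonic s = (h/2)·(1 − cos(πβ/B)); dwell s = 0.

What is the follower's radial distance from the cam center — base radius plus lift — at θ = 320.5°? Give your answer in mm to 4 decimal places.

seg 1 [0°–45.3°] dwell: s stays 0.0000
seg 2 [45.3°–67.6°] cycloidal, h=13: full span → s += 13 → s = 13.0000
seg 3 [67.6°–150.2°] cycloidal, h=19: full span → s += 19 → s = 32.0000
seg 4 [150.2°–318.4°] uniform, h=28: full span → s += 28 → s = 60.0000
seg 5 [318.4°–360°] cycloidal, h=14: θ=320.5° here. β=2.1, B=41.6. 14·(0.0505 − sin(2π·0.0505)/(2π)) = 0.0118 → s = 60.0118
radial distance = base radius + s = 28 + 60.0118 = 88.0118

88.0118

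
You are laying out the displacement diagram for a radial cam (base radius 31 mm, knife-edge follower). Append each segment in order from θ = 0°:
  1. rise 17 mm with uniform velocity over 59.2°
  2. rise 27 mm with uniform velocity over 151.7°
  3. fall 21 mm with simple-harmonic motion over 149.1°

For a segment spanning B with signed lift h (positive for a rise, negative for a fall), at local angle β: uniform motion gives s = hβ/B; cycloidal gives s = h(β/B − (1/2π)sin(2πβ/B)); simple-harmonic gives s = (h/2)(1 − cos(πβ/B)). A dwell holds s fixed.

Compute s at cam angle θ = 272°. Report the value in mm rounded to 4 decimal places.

seg 1 [0°–59.2°] uniform, h=17: full span → s += 17 → s = 17.0000
seg 2 [59.2°–210.9°] uniform, h=27: full span → s += 27 → s = 44.0000
seg 3 [210.9°–360°] simple-harmonic, h=-21: θ=272° here. β=61.1, B=149.1. -21/2·(1 − cos(π·0.4098)) = -7.5640 → s = 36.4360

36.4360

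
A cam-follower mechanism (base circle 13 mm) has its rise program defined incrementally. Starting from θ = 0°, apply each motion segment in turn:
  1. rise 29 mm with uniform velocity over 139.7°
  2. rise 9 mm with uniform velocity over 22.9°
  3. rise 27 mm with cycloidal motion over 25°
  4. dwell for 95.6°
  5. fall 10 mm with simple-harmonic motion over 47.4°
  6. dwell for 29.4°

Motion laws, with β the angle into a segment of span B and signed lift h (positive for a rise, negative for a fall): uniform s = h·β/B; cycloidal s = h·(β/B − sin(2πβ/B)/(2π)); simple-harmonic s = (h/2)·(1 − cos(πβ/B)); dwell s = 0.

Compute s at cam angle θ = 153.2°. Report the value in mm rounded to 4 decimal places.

seg 1 [0°–139.7°] uniform, h=29: full span → s += 29 → s = 29.0000
seg 2 [139.7°–162.6°] uniform, h=9: θ=153.2° here. β=13.5, B=22.9. 9·13.5/22.9 = 5.3057 → s = 34.3057

34.3057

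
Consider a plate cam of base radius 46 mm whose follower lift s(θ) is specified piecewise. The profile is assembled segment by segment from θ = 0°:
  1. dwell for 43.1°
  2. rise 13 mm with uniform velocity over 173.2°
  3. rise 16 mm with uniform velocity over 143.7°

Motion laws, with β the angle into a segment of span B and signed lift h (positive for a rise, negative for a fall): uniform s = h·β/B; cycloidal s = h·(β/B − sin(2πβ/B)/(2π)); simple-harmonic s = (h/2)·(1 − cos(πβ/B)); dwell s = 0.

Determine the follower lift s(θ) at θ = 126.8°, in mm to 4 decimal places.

seg 1 [0°–43.1°] dwell: s stays 0.0000
seg 2 [43.1°–216.3°] uniform, h=13: θ=126.8° here. β=83.7, B=173.2. 13·83.7/173.2 = 6.2823 → s = 6.2823

6.2823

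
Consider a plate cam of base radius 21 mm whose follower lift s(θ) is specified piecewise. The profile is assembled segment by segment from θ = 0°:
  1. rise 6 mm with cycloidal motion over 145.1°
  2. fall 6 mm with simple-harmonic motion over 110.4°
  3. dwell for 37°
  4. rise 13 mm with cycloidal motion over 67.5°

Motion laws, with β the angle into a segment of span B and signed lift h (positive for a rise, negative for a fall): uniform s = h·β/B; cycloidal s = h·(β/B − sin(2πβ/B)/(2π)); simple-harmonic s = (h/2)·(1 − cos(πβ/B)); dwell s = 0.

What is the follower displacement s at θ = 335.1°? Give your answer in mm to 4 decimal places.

seg 1 [0°–145.1°] cycloidal, h=6: full span → s += 6 → s = 6.0000
seg 2 [145.1°–255.5°] simple-harmonic, h=-6: full span → s += -6 → s = 0.0000
seg 3 [255.5°–292.5°] dwell: s stays 0.0000
seg 4 [292.5°–360°] cycloidal, h=13: θ=335.1° here. β=42.6, B=67.5. 13·(0.6311 − sin(2π·0.6311)/(2π)) = 9.7225 → s = 9.7225

9.7225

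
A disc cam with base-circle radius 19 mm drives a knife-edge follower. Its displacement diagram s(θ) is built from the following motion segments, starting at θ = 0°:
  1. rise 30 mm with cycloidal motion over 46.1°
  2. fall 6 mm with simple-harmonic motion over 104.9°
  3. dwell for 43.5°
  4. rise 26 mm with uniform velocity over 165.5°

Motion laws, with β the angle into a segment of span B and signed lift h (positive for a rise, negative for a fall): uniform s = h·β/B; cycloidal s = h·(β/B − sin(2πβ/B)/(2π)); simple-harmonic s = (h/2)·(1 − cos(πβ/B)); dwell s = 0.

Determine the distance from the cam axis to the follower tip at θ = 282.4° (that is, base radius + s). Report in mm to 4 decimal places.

seg 1 [0°–46.1°] cycloidal, h=30: full span → s += 30 → s = 30.0000
seg 2 [46.1°–151°] simple-harmonic, h=-6: full span → s += -6 → s = 24.0000
seg 3 [151°–194.5°] dwell: s stays 24.0000
seg 4 [194.5°–360°] uniform, h=26: θ=282.4° here. β=87.9, B=165.5. 26·87.9/165.5 = 13.8091 → s = 37.8091
radial distance = base radius + s = 19 + 37.8091 = 56.8091

56.8091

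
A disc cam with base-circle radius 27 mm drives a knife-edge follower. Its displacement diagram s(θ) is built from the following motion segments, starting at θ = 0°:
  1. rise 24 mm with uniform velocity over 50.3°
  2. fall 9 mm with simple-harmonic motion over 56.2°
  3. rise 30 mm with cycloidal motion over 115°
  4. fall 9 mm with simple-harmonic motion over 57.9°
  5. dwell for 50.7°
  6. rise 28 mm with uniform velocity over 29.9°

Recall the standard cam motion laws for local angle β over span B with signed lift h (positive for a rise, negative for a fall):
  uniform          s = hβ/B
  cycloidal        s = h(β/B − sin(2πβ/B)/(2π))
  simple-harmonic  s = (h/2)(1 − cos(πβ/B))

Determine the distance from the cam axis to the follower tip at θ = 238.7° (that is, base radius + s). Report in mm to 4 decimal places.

seg 1 [0°–50.3°] uniform, h=24: full span → s += 24 → s = 24.0000
seg 2 [50.3°–106.5°] simple-harmonic, h=-9: full span → s += -9 → s = 15.0000
seg 3 [106.5°–221.5°] cycloidal, h=30: full span → s += 30 → s = 45.0000
seg 4 [221.5°–279.4°] simple-harmonic, h=-9: θ=238.7° here. β=17.2, B=57.9. -9/2·(1 − cos(π·0.2971)) = -1.8215 → s = 43.1785
radial distance = base radius + s = 27 + 43.1785 = 70.1785

70.1785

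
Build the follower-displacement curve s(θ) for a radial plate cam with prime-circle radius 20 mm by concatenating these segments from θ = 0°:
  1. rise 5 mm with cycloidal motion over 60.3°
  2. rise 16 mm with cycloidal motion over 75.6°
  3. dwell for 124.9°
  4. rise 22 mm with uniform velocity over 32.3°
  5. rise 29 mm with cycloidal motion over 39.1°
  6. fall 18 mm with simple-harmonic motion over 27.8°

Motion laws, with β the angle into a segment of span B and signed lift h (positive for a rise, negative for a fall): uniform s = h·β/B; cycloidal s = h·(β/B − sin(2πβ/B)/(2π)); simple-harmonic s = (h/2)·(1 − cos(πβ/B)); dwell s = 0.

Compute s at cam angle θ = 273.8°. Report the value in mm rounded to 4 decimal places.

seg 1 [0°–60.3°] cycloidal, h=5: full span → s += 5 → s = 5.0000
seg 2 [60.3°–135.9°] cycloidal, h=16: full span → s += 16 → s = 21.0000
seg 3 [135.9°–260.8°] dwell: s stays 21.0000
seg 4 [260.8°–293.1°] uniform, h=22: θ=273.8° here. β=13, B=32.3. 22·13/32.3 = 8.8545 → s = 29.8545

29.8545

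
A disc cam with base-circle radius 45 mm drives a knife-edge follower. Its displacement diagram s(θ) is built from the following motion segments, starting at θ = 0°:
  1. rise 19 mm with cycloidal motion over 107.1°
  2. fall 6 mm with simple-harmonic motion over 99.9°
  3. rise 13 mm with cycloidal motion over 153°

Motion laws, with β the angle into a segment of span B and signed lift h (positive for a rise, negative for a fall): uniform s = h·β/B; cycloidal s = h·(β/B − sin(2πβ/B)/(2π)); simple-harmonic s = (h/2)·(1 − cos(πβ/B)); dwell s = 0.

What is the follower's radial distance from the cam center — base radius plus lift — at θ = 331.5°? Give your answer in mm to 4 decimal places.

seg 1 [0°–107.1°] cycloidal, h=19: full span → s += 19 → s = 19.0000
seg 2 [107.1°–207°] simple-harmonic, h=-6: full span → s += -6 → s = 13.0000
seg 3 [207°–360°] cycloidal, h=13: θ=331.5° here. β=124.5, B=153. 13·(0.8137 − sin(2π·0.8137)/(2π)) = 12.4838 → s = 25.4838
radial distance = base radius + s = 45 + 25.4838 = 70.4838

70.4838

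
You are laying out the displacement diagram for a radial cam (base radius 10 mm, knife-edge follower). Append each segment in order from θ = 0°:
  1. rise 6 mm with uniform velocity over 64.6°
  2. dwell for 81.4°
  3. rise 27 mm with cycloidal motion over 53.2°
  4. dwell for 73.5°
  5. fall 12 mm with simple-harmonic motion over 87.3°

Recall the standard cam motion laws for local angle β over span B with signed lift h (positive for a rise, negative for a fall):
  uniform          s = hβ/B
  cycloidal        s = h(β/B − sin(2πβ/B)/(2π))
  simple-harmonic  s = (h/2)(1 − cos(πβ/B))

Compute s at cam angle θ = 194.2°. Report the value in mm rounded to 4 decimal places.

seg 1 [0°–64.6°] uniform, h=6: full span → s += 6 → s = 6.0000
seg 2 [64.6°–146°] dwell: s stays 6.0000
seg 3 [146°–199.2°] cycloidal, h=27: θ=194.2° here. β=48.2, B=53.2. 27·(0.9060 − sin(2π·0.9060)/(2π)) = 26.8551 → s = 32.8551

32.8551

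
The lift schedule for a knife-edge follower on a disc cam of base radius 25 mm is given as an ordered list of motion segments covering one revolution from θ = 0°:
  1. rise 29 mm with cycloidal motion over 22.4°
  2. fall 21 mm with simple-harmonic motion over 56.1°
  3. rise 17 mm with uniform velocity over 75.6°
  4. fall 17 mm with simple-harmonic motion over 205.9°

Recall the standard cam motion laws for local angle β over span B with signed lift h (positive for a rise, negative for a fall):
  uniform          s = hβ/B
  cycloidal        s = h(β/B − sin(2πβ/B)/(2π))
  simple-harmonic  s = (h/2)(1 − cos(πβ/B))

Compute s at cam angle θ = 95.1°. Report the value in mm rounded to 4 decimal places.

seg 1 [0°–22.4°] cycloidal, h=29: full span → s += 29 → s = 29.0000
seg 2 [22.4°–78.5°] simple-harmonic, h=-21: full span → s += -21 → s = 8.0000
seg 3 [78.5°–154.1°] uniform, h=17: θ=95.1° here. β=16.6, B=75.6. 17·16.6/75.6 = 3.7328 → s = 11.7328

11.7328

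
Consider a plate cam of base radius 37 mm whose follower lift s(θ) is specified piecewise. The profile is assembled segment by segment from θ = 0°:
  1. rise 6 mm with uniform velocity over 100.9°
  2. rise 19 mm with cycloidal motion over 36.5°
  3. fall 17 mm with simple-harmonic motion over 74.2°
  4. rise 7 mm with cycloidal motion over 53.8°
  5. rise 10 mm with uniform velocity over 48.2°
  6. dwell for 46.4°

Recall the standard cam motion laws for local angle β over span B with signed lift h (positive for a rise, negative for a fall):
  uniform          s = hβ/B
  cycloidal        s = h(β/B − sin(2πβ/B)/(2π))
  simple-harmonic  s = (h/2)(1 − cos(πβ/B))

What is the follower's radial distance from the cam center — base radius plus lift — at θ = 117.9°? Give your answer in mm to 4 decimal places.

seg 1 [0°–100.9°] uniform, h=6: full span → s += 6 → s = 6.0000
seg 2 [100.9°–137.4°] cycloidal, h=19: θ=117.9° here. β=17, B=36.5. 19·(0.4658 − sin(2π·0.4658)/(2π)) = 8.2036 → s = 14.2036
radial distance = base radius + s = 37 + 14.2036 = 51.2036

51.2036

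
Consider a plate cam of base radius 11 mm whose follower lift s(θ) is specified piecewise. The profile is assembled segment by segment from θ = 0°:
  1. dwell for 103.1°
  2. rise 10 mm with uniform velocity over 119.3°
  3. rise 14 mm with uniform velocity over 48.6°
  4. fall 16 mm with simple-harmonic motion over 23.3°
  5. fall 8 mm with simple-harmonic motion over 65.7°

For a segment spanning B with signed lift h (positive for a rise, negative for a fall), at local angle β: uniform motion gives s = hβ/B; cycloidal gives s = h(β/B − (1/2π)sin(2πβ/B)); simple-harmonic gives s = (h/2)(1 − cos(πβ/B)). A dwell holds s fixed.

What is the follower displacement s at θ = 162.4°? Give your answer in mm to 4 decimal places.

seg 1 [0°–103.1°] dwell: s stays 0.0000
seg 2 [103.1°–222.4°] uniform, h=10: θ=162.4° here. β=59.3, B=119.3. 10·59.3/119.3 = 4.9707 → s = 4.9707

4.9707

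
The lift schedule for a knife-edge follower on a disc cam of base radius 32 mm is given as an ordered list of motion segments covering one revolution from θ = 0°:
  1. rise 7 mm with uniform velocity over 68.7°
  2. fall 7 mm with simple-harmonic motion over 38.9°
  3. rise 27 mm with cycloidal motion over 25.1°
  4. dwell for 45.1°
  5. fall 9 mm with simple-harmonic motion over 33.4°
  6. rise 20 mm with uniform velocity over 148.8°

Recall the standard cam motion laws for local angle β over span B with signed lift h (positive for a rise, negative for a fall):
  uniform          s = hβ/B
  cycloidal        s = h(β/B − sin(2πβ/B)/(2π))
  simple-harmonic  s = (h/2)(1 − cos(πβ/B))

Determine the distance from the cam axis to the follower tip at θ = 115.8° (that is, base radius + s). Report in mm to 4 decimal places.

seg 1 [0°–68.7°] uniform, h=7: full span → s += 7 → s = 7.0000
seg 2 [68.7°–107.6°] simple-harmonic, h=-7: full span → s += -7 → s = 0.0000
seg 3 [107.6°–132.7°] cycloidal, h=27: θ=115.8° here. β=8.2, B=25.1. 27·(0.3267 − sin(2π·0.3267)/(2π)) = 5.0129 → s = 5.0129
radial distance = base radius + s = 32 + 5.0129 = 37.0129

37.0129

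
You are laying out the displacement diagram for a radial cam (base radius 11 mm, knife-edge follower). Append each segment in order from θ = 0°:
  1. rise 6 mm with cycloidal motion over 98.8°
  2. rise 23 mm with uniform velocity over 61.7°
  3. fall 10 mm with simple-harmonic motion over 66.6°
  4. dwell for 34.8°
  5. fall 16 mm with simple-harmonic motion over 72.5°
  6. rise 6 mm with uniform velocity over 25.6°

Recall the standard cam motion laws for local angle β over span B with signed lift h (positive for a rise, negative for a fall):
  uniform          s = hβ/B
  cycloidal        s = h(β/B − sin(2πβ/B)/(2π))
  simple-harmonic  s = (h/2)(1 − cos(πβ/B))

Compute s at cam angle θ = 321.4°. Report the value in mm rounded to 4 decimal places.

seg 1 [0°–98.8°] cycloidal, h=6: full span → s += 6 → s = 6.0000
seg 2 [98.8°–160.5°] uniform, h=23: full span → s += 23 → s = 29.0000
seg 3 [160.5°–227.1°] simple-harmonic, h=-10: full span → s += -10 → s = 19.0000
seg 4 [227.1°–261.9°] dwell: s stays 19.0000
seg 5 [261.9°–334.4°] simple-harmonic, h=-16: θ=321.4° here. β=59.5, B=72.5. -16/2·(1 − cos(π·0.8207)) = -14.7639 → s = 4.2361

4.2361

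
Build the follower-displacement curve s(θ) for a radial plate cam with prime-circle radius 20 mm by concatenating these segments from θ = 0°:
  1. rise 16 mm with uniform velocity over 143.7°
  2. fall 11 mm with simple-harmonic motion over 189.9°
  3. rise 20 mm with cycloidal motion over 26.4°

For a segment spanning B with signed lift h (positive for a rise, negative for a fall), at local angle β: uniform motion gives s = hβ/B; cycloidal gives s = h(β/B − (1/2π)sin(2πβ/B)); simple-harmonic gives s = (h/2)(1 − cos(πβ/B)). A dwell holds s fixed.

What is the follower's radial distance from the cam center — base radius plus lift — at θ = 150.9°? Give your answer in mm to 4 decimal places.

seg 1 [0°–143.7°] uniform, h=16: full span → s += 16 → s = 16.0000
seg 2 [143.7°–333.6°] simple-harmonic, h=-11: θ=150.9° here. β=7.2, B=189.9. -11/2·(1 − cos(π·0.0379)) = -0.0390 → s = 15.9610
radial distance = base radius + s = 20 + 15.9610 = 35.9610

35.9610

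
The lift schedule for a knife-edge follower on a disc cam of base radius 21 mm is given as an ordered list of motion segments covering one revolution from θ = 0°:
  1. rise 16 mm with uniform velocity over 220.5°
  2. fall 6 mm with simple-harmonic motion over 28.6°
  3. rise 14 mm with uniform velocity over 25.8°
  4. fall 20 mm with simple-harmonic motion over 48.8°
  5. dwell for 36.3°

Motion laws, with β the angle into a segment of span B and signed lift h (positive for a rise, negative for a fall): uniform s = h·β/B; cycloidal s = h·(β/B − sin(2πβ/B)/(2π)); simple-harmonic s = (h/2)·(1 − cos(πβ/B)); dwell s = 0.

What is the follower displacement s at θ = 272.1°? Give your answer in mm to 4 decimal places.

seg 1 [0°–220.5°] uniform, h=16: full span → s += 16 → s = 16.0000
seg 2 [220.5°–249.1°] simple-harmonic, h=-6: full span → s += -6 → s = 10.0000
seg 3 [249.1°–274.9°] uniform, h=14: θ=272.1° here. β=23, B=25.8. 14·23/25.8 = 12.4806 → s = 22.4806

22.4806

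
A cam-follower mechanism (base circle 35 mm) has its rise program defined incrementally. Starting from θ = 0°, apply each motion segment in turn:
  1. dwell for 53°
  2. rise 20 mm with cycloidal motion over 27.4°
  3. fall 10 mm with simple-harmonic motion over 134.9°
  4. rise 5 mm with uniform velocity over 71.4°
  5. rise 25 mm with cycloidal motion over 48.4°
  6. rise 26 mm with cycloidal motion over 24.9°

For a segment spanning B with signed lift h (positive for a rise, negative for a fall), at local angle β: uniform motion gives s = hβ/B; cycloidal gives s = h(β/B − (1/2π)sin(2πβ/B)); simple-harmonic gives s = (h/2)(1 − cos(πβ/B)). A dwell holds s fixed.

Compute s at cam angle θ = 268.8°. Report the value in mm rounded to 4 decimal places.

seg 1 [0°–53°] dwell: s stays 0.0000
seg 2 [53°–80.4°] cycloidal, h=20: full span → s += 20 → s = 20.0000
seg 3 [80.4°–215.3°] simple-harmonic, h=-10: full span → s += -10 → s = 10.0000
seg 4 [215.3°–286.7°] uniform, h=5: θ=268.8° here. β=53.5, B=71.4. 5·53.5/71.4 = 3.7465 → s = 13.7465

13.7465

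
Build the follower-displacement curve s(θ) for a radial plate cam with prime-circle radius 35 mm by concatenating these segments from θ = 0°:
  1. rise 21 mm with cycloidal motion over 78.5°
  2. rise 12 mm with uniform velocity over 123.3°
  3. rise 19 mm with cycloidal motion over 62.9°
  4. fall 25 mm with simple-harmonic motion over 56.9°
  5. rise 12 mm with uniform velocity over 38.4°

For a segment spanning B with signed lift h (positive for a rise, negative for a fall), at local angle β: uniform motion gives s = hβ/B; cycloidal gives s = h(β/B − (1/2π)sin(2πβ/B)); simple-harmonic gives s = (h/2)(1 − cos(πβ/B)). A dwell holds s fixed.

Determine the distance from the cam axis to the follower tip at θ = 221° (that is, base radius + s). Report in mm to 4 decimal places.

seg 1 [0°–78.5°] cycloidal, h=21: full span → s += 21 → s = 21.0000
seg 2 [78.5°–201.8°] uniform, h=12: full span → s += 12 → s = 33.0000
seg 3 [201.8°–264.7°] cycloidal, h=19: θ=221° here. β=19.2, B=62.9. 19·(0.3052 − sin(2π·0.3052)/(2π)) = 2.9561 → s = 35.9561
radial distance = base radius + s = 35 + 35.9561 = 70.9561

70.9561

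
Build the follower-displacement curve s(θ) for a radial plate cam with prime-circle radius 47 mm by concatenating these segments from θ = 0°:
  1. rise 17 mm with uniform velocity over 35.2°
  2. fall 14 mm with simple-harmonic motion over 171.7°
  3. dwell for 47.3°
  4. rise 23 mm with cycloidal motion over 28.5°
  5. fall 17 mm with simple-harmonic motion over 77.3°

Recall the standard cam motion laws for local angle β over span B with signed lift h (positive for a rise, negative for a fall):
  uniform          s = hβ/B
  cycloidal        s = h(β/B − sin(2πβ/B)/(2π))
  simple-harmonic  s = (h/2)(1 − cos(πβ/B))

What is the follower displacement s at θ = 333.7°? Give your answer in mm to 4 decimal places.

seg 1 [0°–35.2°] uniform, h=17: full span → s += 17 → s = 17.0000
seg 2 [35.2°–206.9°] simple-harmonic, h=-14: full span → s += -14 → s = 3.0000
seg 3 [206.9°–254.2°] dwell: s stays 3.0000
seg 4 [254.2°–282.7°] cycloidal, h=23: full span → s += 23 → s = 26.0000
seg 5 [282.7°–360°] simple-harmonic, h=-17: θ=333.7° here. β=51, B=77.3. -17/2·(1 − cos(π·0.6598)) = -12.5895 → s = 13.4105

13.4105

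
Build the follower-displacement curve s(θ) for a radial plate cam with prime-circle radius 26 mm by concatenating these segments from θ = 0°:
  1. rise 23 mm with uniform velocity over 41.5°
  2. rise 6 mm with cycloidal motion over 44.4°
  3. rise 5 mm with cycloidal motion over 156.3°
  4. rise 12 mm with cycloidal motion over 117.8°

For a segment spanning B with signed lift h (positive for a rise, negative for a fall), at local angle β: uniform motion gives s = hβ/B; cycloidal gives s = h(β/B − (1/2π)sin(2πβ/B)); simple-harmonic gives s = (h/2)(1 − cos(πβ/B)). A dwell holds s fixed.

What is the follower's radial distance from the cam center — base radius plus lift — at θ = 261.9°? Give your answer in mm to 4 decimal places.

seg 1 [0°–41.5°] uniform, h=23: full span → s += 23 → s = 23.0000
seg 2 [41.5°–85.9°] cycloidal, h=6: full span → s += 6 → s = 29.0000
seg 3 [85.9°–242.2°] cycloidal, h=5: full span → s += 5 → s = 34.0000
seg 4 [242.2°–360°] cycloidal, h=12: θ=261.9° here. β=19.7, B=117.8. 12·(0.1672 − sin(2π·0.1672)/(2π)) = 0.3494 → s = 34.3494
radial distance = base radius + s = 26 + 34.3494 = 60.3494

60.3494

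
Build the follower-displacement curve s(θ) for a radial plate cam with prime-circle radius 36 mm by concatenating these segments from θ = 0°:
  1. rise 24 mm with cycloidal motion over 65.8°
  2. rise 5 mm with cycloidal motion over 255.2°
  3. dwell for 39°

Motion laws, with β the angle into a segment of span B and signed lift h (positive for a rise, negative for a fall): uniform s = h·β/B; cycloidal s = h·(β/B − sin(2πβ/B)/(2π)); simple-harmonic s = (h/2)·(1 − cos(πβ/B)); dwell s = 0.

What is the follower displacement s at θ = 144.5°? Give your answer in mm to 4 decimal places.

seg 1 [0°–65.8°] cycloidal, h=24: full span → s += 24 → s = 24.0000
seg 2 [65.8°–321°] cycloidal, h=5: θ=144.5° here. β=78.7, B=255.2. 5·(0.3084 − sin(2π·0.3084)/(2π)) = 0.7991 → s = 24.7991

24.7991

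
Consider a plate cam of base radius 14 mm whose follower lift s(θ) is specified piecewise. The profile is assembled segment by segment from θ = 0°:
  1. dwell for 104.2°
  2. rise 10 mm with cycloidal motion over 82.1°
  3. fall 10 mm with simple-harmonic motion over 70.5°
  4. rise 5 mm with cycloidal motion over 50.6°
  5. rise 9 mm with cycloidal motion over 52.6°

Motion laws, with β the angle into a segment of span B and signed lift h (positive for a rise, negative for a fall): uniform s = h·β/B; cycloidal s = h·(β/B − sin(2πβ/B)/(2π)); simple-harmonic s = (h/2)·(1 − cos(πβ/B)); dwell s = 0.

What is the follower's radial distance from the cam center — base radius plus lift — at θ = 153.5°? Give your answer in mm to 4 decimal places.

seg 1 [0°–104.2°] dwell: s stays 0.0000
seg 2 [104.2°–186.3°] cycloidal, h=10: θ=153.5° here. β=49.3, B=82.1. 10·(0.6005 − sin(2π·0.6005)/(2π)) = 6.9443 → s = 6.9443
radial distance = base radius + s = 14 + 6.9443 = 20.9443

20.9443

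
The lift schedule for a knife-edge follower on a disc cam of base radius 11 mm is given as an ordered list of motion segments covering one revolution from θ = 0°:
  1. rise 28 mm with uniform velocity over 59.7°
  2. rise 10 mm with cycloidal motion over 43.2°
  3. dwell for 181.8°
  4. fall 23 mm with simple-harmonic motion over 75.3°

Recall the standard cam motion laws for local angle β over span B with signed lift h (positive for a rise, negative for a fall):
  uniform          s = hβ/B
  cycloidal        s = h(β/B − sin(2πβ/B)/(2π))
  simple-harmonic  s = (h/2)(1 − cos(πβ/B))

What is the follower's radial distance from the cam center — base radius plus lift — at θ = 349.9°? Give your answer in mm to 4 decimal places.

seg 1 [0°–59.7°] uniform, h=28: full span → s += 28 → s = 28.0000
seg 2 [59.7°–102.9°] cycloidal, h=10: full span → s += 10 → s = 38.0000
seg 3 [102.9°–284.7°] dwell: s stays 38.0000
seg 4 [284.7°–360°] simple-harmonic, h=-23: θ=349.9° here. β=65.2, B=75.3. -23/2·(1 − cos(π·0.8659)) = -21.9940 → s = 16.0060
radial distance = base radius + s = 11 + 16.0060 = 27.0060

27.0060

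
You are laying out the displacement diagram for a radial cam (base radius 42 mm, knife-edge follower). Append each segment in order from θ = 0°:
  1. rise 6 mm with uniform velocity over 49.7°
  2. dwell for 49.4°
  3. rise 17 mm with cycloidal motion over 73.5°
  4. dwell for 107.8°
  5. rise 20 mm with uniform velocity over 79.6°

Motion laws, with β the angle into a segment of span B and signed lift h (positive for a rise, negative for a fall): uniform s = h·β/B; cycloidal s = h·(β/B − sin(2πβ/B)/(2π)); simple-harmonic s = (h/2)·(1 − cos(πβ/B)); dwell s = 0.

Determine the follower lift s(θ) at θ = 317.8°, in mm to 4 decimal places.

seg 1 [0°–49.7°] uniform, h=6: full span → s += 6 → s = 6.0000
seg 2 [49.7°–99.1°] dwell: s stays 6.0000
seg 3 [99.1°–172.6°] cycloidal, h=17: full span → s += 17 → s = 23.0000
seg 4 [172.6°–280.4°] dwell: s stays 23.0000
seg 5 [280.4°–360°] uniform, h=20: θ=317.8° here. β=37.4, B=79.6. 20·37.4/79.6 = 9.3970 → s = 32.3970

32.3970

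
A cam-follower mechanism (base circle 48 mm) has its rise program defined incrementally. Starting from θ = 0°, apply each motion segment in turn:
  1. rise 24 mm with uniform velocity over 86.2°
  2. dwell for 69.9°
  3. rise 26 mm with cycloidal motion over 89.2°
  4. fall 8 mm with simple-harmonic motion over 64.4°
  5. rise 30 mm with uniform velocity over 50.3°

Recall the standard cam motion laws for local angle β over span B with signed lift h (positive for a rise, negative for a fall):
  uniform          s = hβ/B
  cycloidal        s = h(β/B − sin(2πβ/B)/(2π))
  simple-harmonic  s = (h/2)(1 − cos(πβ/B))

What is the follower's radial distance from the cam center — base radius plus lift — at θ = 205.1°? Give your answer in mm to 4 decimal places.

seg 1 [0°–86.2°] uniform, h=24: full span → s += 24 → s = 24.0000
seg 2 [86.2°–156.1°] dwell: s stays 24.0000
seg 3 [156.1°–245.3°] cycloidal, h=26: θ=205.1° here. β=49, B=89.2. 26·(0.5493 − sin(2π·0.5493)/(2π)) = 15.5446 → s = 39.5446
radial distance = base radius + s = 48 + 39.5446 = 87.5446

87.5446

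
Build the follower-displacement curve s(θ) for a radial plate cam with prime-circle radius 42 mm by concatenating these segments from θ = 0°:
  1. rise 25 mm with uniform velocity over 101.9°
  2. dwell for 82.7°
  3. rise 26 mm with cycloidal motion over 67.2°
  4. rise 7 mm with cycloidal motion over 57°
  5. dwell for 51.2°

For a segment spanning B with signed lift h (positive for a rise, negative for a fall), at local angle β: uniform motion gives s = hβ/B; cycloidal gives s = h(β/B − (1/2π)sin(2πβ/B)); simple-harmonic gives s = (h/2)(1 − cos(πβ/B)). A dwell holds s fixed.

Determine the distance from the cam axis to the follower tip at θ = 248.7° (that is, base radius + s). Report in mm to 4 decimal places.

seg 1 [0°–101.9°] uniform, h=25: full span → s += 25 → s = 25.0000
seg 2 [101.9°–184.6°] dwell: s stays 25.0000
seg 3 [184.6°–251.8°] cycloidal, h=26: θ=248.7° here. β=64.1, B=67.2. 26·(0.9539 − sin(2π·0.9539)/(2π)) = 25.9833 → s = 50.9833
radial distance = base radius + s = 42 + 50.9833 = 92.9833

92.9833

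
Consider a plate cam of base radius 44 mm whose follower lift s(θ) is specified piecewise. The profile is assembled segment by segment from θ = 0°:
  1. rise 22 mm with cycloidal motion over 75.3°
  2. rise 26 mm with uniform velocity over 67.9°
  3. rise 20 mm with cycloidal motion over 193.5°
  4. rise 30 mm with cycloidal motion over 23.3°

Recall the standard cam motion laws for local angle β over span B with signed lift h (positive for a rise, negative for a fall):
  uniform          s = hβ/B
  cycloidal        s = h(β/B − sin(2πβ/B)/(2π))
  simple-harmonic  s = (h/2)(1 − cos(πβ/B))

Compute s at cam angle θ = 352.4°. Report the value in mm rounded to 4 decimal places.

seg 1 [0°–75.3°] cycloidal, h=22: full span → s += 22 → s = 22.0000
seg 2 [75.3°–143.2°] uniform, h=26: full span → s += 26 → s = 48.0000
seg 3 [143.2°–336.7°] cycloidal, h=20: full span → s += 20 → s = 68.0000
seg 4 [336.7°–360°] cycloidal, h=30: θ=352.4° here. β=15.7, B=23.3. 30·(0.6738 − sin(2π·0.6738)/(2π)) = 24.4526 → s = 92.4526

92.4526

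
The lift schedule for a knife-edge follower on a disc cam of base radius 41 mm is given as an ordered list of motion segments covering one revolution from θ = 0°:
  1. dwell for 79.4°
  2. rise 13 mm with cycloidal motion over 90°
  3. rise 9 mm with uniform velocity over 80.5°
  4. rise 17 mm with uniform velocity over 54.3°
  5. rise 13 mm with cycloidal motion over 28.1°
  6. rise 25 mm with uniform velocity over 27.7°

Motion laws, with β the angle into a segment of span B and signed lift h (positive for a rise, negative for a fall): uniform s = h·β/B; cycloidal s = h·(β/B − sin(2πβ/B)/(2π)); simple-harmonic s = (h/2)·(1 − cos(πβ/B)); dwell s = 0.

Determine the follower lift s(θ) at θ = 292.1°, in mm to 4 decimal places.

seg 1 [0°–79.4°] dwell: s stays 0.0000
seg 2 [79.4°–169.4°] cycloidal, h=13: full span → s += 13 → s = 13.0000
seg 3 [169.4°–249.9°] uniform, h=9: full span → s += 9 → s = 22.0000
seg 4 [249.9°–304.2°] uniform, h=17: θ=292.1° here. β=42.2, B=54.3. 17·42.2/54.3 = 13.2118 → s = 35.2118

35.2118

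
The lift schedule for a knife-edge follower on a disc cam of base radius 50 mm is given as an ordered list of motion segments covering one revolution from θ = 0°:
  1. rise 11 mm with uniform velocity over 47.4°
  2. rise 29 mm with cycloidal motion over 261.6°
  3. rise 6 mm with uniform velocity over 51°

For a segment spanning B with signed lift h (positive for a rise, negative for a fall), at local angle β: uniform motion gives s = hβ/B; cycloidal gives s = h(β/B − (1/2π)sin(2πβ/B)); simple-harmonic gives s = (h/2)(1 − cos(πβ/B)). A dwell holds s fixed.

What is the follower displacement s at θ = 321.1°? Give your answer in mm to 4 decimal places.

seg 1 [0°–47.4°] uniform, h=11: full span → s += 11 → s = 11.0000
seg 2 [47.4°–309°] cycloidal, h=29: full span → s += 29 → s = 40.0000
seg 3 [309°–360°] uniform, h=6: θ=321.1° here. β=12.1, B=51. 6·12.1/51 = 1.4235 → s = 41.4235

41.4235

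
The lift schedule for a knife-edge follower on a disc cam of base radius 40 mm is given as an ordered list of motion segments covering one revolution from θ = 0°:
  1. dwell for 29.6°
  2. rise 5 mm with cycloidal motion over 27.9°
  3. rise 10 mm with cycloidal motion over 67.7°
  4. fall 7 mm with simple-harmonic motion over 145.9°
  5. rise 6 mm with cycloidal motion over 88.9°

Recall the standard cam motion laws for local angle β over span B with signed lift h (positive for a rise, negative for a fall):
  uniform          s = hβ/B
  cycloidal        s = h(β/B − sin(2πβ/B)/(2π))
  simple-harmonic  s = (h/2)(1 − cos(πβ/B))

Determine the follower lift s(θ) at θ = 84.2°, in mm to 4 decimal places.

seg 1 [0°–29.6°] dwell: s stays 0.0000
seg 2 [29.6°–57.5°] cycloidal, h=5: full span → s += 5 → s = 5.0000
seg 3 [57.5°–125.2°] cycloidal, h=10: θ=84.2° here. β=26.7, B=67.7. 10·(0.3944 − sin(2π·0.3944)/(2π)) = 2.9636 → s = 7.9636

7.9636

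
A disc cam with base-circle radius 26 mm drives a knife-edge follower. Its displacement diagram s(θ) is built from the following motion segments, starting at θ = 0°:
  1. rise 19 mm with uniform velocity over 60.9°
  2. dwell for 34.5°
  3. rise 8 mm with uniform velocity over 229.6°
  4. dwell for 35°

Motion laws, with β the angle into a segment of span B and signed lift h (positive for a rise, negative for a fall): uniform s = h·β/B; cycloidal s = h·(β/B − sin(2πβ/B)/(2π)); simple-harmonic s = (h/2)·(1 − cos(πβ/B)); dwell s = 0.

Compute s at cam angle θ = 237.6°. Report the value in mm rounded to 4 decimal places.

seg 1 [0°–60.9°] uniform, h=19: full span → s += 19 → s = 19.0000
seg 2 [60.9°–95.4°] dwell: s stays 19.0000
seg 3 [95.4°–325°] uniform, h=8: θ=237.6° here. β=142.2, B=229.6. 8·142.2/229.6 = 4.9547 → s = 23.9547

23.9547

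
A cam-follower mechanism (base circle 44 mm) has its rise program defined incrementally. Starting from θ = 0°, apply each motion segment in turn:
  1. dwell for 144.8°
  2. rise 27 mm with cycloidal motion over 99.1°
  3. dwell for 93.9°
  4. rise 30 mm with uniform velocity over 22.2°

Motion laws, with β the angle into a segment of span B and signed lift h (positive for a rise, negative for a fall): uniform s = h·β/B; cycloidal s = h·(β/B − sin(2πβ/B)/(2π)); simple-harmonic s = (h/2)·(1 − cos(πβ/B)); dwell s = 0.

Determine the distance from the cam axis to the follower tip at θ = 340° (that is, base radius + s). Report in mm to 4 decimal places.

seg 1 [0°–144.8°] dwell: s stays 0.0000
seg 2 [144.8°–243.9°] cycloidal, h=27: full span → s += 27 → s = 27.0000
seg 3 [243.9°–337.8°] dwell: s stays 27.0000
seg 4 [337.8°–360°] uniform, h=30: θ=340° here. β=2.2, B=22.2. 30·2.2/22.2 = 2.9730 → s = 29.9730
radial distance = base radius + s = 44 + 29.9730 = 73.9730

73.9730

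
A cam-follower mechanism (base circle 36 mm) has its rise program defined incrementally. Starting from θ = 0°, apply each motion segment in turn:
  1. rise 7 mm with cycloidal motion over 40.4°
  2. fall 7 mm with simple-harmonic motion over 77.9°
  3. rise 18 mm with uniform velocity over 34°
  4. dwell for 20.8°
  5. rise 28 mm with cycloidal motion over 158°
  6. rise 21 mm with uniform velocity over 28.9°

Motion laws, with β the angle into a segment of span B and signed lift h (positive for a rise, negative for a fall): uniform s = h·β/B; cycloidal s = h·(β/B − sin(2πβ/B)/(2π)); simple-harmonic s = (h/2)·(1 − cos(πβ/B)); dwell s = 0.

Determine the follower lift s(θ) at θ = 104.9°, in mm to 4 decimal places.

seg 1 [0°–40.4°] cycloidal, h=7: full span → s += 7 → s = 7.0000
seg 2 [40.4°–118.3°] simple-harmonic, h=-7: θ=104.9° here. β=64.5, B=77.9. -7/2·(1 − cos(π·0.8280)) = -6.5013 → s = 0.4987

0.4987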